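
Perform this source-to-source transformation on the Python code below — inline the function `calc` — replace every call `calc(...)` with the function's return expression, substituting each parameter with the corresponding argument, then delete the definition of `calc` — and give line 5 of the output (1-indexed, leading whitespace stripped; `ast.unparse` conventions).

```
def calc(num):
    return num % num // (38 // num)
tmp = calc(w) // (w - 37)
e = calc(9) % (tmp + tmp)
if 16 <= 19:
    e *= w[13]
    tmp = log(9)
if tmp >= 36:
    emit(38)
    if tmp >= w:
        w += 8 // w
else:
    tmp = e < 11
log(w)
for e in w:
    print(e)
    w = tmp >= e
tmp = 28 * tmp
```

Transformed code:
tmp = w % w // (38 // w) // (w - 37)
e = 9 % 9 // (38 // 9) % (tmp + tmp)
if 16 <= 19:
    e *= w[13]
    tmp = log(9)
if tmp >= 36:
    emit(38)
    if tmp >= w:
        w += 8 // w
else:
    tmp = e < 11
log(w)
for e in w:
    print(e)
    w = tmp >= e
tmp = 28 * tmp

tmp = log(9)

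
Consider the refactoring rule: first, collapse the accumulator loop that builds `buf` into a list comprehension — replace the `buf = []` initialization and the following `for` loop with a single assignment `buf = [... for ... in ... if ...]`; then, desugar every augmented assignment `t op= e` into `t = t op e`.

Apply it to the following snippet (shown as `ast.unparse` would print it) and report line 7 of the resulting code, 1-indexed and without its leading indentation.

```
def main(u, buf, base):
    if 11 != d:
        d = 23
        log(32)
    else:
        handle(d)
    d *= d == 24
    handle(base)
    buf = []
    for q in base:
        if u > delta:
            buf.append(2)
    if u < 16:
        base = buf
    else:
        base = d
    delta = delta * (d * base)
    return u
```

Transformed code:
def main(u, buf, base):
    if 11 != d:
        d = 23
        log(32)
    else:
        handle(d)
    d = d * (d == 24)
    handle(base)
    buf = [2 for q in base if u > delta]
    if u < 16:
        base = buf
    else:
        base = d
    delta = delta * (d * base)
    return u

d = d * (d == 24)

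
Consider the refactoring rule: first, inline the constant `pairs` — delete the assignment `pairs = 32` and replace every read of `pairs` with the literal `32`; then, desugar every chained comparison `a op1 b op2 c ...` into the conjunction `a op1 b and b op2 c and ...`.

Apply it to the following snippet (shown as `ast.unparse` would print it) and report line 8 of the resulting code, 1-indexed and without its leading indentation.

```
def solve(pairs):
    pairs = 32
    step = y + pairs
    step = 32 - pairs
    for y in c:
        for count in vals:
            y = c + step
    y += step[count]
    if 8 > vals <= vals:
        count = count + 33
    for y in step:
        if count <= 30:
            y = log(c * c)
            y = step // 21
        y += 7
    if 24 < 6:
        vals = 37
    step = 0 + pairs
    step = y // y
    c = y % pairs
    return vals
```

if 8 > vals and vals <= vals:

Transformed code:
def solve(pairs):
    step = y + 32
    step = 32 - 32
    for y in c:
        for count in vals:
            y = c + step
    y += step[count]
    if 8 > vals and vals <= vals:
        count = count + 33
    for y in step:
        if count <= 30:
            y = log(c * c)
            y = step // 21
        y += 7
    if 24 < 6:
        vals = 37
    step = 0 + 32
    step = y // y
    c = y % 32
    return vals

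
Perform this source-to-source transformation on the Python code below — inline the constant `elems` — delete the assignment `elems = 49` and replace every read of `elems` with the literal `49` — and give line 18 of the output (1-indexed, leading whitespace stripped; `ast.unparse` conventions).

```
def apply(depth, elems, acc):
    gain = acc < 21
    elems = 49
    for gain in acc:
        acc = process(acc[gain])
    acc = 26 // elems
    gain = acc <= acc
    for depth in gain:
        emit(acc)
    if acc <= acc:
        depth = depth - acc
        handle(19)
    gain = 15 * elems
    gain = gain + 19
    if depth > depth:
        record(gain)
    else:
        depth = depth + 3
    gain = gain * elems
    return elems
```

gain = gain * 49

Transformed code:
def apply(depth, elems, acc):
    gain = acc < 21
    for gain in acc:
        acc = process(acc[gain])
    acc = 26 // 49
    gain = acc <= acc
    for depth in gain:
        emit(acc)
    if acc <= acc:
        depth = depth - acc
        handle(19)
    gain = 15 * 49
    gain = gain + 19
    if depth > depth:
        record(gain)
    else:
        depth = depth + 3
    gain = gain * 49
    return 49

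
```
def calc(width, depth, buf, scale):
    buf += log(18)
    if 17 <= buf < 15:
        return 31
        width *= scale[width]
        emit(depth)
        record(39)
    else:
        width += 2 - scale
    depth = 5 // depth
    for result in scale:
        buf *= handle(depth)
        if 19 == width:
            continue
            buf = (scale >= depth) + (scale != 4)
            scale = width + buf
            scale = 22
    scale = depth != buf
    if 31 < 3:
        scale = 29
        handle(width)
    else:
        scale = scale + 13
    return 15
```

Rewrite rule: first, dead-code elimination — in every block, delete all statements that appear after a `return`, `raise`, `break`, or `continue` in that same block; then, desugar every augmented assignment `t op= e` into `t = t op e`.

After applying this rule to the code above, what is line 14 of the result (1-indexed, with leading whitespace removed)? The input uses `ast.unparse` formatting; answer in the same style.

Transformed code:
def calc(width, depth, buf, scale):
    buf = buf + log(18)
    if 17 <= buf < 15:
        return 31
    else:
        width = width + (2 - scale)
    depth = 5 // depth
    for result in scale:
        buf = buf * handle(depth)
        if 19 == width:
            continue
    scale = depth != buf
    if 31 < 3:
        scale = 29
        handle(width)
    else:
        scale = scale + 13
    return 15

scale = 29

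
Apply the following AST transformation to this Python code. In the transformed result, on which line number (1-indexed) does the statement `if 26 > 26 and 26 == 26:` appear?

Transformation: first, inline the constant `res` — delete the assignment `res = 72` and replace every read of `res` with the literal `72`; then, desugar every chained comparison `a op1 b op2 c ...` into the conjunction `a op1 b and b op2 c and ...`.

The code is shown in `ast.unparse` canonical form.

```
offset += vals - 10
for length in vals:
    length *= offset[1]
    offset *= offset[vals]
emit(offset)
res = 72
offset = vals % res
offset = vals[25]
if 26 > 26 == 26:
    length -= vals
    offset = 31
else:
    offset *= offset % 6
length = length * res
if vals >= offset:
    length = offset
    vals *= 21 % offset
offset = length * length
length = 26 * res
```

8

Transformed code:
offset += vals - 10
for length in vals:
    length *= offset[1]
    offset *= offset[vals]
emit(offset)
offset = vals % 72
offset = vals[25]
if 26 > 26 and 26 == 26:
    length -= vals
    offset = 31
else:
    offset *= offset % 6
length = length * 72
if vals >= offset:
    length = offset
    vals *= 21 % offset
offset = length * length
length = 26 * 72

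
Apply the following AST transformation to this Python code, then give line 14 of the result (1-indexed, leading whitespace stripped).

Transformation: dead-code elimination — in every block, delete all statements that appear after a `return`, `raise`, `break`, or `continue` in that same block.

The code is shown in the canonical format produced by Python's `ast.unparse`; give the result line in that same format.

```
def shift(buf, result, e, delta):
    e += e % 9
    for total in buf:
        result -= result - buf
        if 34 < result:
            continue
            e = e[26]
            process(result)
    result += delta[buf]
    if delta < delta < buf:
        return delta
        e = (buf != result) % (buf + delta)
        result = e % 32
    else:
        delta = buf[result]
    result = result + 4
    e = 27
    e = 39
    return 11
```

e = 39

Transformed code:
def shift(buf, result, e, delta):
    e += e % 9
    for total in buf:
        result -= result - buf
        if 34 < result:
            continue
    result += delta[buf]
    if delta < delta < buf:
        return delta
    else:
        delta = buf[result]
    result = result + 4
    e = 27
    e = 39
    return 11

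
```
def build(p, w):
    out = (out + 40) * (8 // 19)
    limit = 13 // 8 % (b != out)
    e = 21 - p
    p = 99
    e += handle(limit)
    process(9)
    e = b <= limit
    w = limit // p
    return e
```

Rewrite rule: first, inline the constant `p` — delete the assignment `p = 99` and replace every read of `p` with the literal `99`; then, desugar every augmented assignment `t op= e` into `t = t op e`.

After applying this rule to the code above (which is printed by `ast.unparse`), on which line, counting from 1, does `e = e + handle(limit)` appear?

5

Transformed code:
def build(p, w):
    out = (out + 40) * (8 // 19)
    limit = 13 // 8 % (b != out)
    e = 21 - 99
    e = e + handle(limit)
    process(9)
    e = b <= limit
    w = limit // 99
    return e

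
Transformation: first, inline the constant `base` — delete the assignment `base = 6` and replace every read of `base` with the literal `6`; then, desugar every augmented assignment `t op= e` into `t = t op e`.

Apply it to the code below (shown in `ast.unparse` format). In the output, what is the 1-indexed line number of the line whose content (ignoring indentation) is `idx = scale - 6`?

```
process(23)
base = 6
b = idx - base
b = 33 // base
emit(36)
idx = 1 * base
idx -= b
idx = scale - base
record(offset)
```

7

Transformed code:
process(23)
b = idx - 6
b = 33 // 6
emit(36)
idx = 1 * 6
idx = idx - b
idx = scale - 6
record(offset)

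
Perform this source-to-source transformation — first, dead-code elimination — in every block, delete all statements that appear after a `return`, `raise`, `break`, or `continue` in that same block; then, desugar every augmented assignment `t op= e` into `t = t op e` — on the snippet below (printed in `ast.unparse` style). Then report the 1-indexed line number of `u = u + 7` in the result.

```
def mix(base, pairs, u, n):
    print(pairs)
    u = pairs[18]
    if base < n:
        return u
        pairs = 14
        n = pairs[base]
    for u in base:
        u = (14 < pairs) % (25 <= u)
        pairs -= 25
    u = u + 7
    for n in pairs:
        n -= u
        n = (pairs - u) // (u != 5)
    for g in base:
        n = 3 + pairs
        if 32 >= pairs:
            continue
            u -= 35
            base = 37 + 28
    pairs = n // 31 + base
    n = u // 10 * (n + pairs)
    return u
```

9

Transformed code:
def mix(base, pairs, u, n):
    print(pairs)
    u = pairs[18]
    if base < n:
        return u
    for u in base:
        u = (14 < pairs) % (25 <= u)
        pairs = pairs - 25
    u = u + 7
    for n in pairs:
        n = n - u
        n = (pairs - u) // (u != 5)
    for g in base:
        n = 3 + pairs
        if 32 >= pairs:
            continue
    pairs = n // 31 + base
    n = u // 10 * (n + pairs)
    return u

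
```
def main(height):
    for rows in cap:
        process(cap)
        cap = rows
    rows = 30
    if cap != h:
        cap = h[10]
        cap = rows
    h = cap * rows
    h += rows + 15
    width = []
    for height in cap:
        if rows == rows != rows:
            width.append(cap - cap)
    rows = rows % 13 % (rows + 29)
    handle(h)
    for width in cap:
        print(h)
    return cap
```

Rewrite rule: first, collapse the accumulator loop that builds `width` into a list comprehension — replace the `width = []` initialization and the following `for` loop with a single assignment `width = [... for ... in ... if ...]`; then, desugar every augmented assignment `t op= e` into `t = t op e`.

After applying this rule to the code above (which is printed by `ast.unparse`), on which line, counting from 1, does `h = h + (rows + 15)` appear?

10

Transformed code:
def main(height):
    for rows in cap:
        process(cap)
        cap = rows
    rows = 30
    if cap != h:
        cap = h[10]
        cap = rows
    h = cap * rows
    h = h + (rows + 15)
    width = [cap - cap for height in cap if rows == rows != rows]
    rows = rows % 13 % (rows + 29)
    handle(h)
    for width in cap:
        print(h)
    return cap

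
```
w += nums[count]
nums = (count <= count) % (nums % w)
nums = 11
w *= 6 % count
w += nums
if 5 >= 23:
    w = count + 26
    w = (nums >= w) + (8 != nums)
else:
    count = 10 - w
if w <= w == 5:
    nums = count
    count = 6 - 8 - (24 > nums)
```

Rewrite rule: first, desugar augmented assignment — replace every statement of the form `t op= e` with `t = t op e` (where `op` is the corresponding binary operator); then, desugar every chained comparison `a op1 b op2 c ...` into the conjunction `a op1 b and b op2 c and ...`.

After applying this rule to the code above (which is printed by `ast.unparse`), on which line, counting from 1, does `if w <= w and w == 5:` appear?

11

Transformed code:
w = w + nums[count]
nums = (count <= count) % (nums % w)
nums = 11
w = w * (6 % count)
w = w + nums
if 5 >= 23:
    w = count + 26
    w = (nums >= w) + (8 != nums)
else:
    count = 10 - w
if w <= w and w == 5:
    nums = count
    count = 6 - 8 - (24 > nums)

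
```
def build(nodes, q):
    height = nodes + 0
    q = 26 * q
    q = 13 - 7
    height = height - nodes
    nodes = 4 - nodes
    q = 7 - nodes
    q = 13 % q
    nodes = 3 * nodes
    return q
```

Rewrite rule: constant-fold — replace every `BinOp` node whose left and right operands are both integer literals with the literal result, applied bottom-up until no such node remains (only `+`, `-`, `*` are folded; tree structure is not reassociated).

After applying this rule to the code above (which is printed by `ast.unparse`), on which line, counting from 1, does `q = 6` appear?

4

Transformed code:
def build(nodes, q):
    height = nodes + 0
    q = 26 * q
    q = 6
    height = height - nodes
    nodes = 4 - nodes
    q = 7 - nodes
    q = 13 % q
    nodes = 3 * nodes
    return q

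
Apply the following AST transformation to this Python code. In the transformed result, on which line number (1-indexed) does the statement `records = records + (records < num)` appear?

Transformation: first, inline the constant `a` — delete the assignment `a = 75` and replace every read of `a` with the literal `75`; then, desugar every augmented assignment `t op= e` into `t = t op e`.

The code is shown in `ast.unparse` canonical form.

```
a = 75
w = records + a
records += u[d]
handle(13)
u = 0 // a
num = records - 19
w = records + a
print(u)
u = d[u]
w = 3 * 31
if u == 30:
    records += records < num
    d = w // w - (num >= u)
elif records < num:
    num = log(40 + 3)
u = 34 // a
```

11

Transformed code:
w = records + 75
records = records + u[d]
handle(13)
u = 0 // 75
num = records - 19
w = records + 75
print(u)
u = d[u]
w = 3 * 31
if u == 30:
    records = records + (records < num)
    d = w // w - (num >= u)
elif records < num:
    num = log(40 + 3)
u = 34 // 75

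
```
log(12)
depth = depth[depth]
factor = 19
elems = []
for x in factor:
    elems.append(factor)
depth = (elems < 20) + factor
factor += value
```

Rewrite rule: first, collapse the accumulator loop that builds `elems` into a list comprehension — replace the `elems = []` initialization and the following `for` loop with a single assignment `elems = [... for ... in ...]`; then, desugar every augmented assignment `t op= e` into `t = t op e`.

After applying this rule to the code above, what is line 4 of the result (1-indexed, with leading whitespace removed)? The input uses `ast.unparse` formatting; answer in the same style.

elems = [factor for x in factor]

Transformed code:
log(12)
depth = depth[depth]
factor = 19
elems = [factor for x in factor]
depth = (elems < 20) + factor
factor = factor + value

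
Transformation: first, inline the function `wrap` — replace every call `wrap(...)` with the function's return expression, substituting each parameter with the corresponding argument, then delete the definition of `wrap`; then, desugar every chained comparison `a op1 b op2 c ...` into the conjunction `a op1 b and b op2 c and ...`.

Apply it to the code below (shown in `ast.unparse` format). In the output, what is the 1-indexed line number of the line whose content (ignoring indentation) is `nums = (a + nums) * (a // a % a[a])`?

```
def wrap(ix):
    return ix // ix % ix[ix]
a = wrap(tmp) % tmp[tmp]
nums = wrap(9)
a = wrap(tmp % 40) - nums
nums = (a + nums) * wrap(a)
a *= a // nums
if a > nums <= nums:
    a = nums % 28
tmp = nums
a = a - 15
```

Transformed code:
a = tmp // tmp % tmp[tmp] % tmp[tmp]
nums = 9 // 9 % 9[9]
a = tmp % 40 // (tmp % 40) % (tmp % 40)[tmp % 40] - nums
nums = (a + nums) * (a // a % a[a])
a *= a // nums
if a > nums and nums <= nums:
    a = nums % 28
tmp = nums
a = a - 15

4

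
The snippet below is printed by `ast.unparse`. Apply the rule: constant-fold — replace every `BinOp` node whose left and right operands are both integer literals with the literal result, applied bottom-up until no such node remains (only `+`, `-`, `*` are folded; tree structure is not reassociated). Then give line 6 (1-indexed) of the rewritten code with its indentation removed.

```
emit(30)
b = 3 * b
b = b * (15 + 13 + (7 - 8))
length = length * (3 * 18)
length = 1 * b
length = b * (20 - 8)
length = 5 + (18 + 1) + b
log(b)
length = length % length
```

Transformed code:
emit(30)
b = 3 * b
b = b * 27
length = length * 54
length = 1 * b
length = b * 12
length = 24 + b
log(b)
length = length % length

length = b * 12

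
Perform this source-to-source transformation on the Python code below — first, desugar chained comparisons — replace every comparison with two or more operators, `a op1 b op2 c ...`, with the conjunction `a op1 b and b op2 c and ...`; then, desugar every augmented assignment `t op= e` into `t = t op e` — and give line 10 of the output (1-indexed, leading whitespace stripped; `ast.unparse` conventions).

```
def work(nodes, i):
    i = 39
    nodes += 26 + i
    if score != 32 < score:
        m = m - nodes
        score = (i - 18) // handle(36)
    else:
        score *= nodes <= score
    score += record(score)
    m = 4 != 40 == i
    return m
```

m = 4 != 40 and 40 == i

Transformed code:
def work(nodes, i):
    i = 39
    nodes = nodes + (26 + i)
    if score != 32 and 32 < score:
        m = m - nodes
        score = (i - 18) // handle(36)
    else:
        score = score * (nodes <= score)
    score = score + record(score)
    m = 4 != 40 and 40 == i
    return m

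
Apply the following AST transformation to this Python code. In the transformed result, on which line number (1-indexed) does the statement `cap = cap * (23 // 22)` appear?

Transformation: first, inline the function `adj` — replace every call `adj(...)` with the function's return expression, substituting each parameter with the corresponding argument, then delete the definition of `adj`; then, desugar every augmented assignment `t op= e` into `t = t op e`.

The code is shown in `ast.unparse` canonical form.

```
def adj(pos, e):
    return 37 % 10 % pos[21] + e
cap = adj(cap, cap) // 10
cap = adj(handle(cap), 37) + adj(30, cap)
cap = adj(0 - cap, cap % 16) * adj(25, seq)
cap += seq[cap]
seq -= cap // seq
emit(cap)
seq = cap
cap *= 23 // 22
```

8

Transformed code:
cap = (37 % 10 % cap[21] + cap) // 10
cap = 37 % 10 % handle(cap)[21] + 37 + (37 % 10 % 30[21] + cap)
cap = (37 % 10 % (0 - cap)[21] + cap % 16) * (37 % 10 % 25[21] + seq)
cap = cap + seq[cap]
seq = seq - cap // seq
emit(cap)
seq = cap
cap = cap * (23 // 22)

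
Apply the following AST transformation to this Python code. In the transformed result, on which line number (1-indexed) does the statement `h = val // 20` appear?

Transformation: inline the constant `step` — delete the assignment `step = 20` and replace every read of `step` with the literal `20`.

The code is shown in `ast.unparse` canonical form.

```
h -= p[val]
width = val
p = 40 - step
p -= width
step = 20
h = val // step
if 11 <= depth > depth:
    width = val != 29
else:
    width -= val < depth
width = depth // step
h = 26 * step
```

Transformed code:
h -= p[val]
width = val
p = 40 - 20
p -= width
h = val // 20
if 11 <= depth > depth:
    width = val != 29
else:
    width -= val < depth
width = depth // 20
h = 26 * 20

5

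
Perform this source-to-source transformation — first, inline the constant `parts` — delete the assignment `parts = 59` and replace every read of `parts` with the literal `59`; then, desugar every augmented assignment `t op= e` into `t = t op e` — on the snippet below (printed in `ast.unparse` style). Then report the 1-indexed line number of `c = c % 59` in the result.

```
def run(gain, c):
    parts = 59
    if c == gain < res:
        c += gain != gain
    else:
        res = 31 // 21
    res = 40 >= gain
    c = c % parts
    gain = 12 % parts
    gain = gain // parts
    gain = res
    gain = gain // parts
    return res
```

Transformed code:
def run(gain, c):
    if c == gain < res:
        c = c + (gain != gain)
    else:
        res = 31 // 21
    res = 40 >= gain
    c = c % 59
    gain = 12 % 59
    gain = gain // 59
    gain = res
    gain = gain // 59
    return res

7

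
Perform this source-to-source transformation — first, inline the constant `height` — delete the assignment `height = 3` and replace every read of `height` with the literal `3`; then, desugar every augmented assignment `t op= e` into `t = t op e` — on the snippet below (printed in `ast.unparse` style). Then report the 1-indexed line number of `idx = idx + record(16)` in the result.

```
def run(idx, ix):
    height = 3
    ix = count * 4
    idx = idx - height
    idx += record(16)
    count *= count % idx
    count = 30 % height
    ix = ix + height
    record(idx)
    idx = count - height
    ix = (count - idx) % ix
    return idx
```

4

Transformed code:
def run(idx, ix):
    ix = count * 4
    idx = idx - 3
    idx = idx + record(16)
    count = count * (count % idx)
    count = 30 % 3
    ix = ix + 3
    record(idx)
    idx = count - 3
    ix = (count - idx) % ix
    return idx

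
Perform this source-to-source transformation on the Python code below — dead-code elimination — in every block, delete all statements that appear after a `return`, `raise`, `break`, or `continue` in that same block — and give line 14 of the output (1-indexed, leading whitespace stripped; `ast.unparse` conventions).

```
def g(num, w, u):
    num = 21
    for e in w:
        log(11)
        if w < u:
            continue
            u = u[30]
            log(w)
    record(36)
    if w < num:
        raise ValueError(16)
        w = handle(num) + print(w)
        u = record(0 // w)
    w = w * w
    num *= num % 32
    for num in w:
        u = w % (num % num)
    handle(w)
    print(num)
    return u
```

Transformed code:
def g(num, w, u):
    num = 21
    for e in w:
        log(11)
        if w < u:
            continue
    record(36)
    if w < num:
        raise ValueError(16)
    w = w * w
    num *= num % 32
    for num in w:
        u = w % (num % num)
    handle(w)
    print(num)
    return u

handle(w)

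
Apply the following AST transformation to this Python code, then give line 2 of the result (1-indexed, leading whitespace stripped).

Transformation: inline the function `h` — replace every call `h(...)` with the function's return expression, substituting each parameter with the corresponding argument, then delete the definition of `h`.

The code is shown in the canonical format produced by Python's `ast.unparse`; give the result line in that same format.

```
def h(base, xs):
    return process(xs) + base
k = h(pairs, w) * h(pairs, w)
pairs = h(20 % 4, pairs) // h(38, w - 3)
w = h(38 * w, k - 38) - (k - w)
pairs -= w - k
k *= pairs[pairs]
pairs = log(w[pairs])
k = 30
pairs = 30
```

pairs = (process(pairs) + 20 % 4) // (process(w - 3) + 38)

Transformed code:
k = (process(w) + pairs) * (process(w) + pairs)
pairs = (process(pairs) + 20 % 4) // (process(w - 3) + 38)
w = process(k - 38) + 38 * w - (k - w)
pairs -= w - k
k *= pairs[pairs]
pairs = log(w[pairs])
k = 30
pairs = 30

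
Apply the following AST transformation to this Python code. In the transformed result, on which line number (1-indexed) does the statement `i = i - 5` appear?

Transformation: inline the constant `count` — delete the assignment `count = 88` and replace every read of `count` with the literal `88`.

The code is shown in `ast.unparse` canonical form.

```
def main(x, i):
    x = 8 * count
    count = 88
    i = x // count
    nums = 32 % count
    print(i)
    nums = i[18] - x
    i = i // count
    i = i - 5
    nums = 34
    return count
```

8

Transformed code:
def main(x, i):
    x = 8 * 88
    i = x // 88
    nums = 32 % 88
    print(i)
    nums = i[18] - x
    i = i // 88
    i = i - 5
    nums = 34
    return 88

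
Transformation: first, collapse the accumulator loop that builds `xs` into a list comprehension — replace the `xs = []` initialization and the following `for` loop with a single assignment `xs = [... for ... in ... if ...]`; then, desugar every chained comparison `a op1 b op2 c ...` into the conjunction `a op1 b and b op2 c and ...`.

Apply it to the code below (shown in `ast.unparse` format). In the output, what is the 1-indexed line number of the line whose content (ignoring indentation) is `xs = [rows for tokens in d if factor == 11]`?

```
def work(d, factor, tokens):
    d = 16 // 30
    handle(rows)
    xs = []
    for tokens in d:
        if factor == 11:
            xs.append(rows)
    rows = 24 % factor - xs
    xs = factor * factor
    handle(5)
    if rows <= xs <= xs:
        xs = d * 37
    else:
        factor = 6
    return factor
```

Transformed code:
def work(d, factor, tokens):
    d = 16 // 30
    handle(rows)
    xs = [rows for tokens in d if factor == 11]
    rows = 24 % factor - xs
    xs = factor * factor
    handle(5)
    if rows <= xs and xs <= xs:
        xs = d * 37
    else:
        factor = 6
    return factor

4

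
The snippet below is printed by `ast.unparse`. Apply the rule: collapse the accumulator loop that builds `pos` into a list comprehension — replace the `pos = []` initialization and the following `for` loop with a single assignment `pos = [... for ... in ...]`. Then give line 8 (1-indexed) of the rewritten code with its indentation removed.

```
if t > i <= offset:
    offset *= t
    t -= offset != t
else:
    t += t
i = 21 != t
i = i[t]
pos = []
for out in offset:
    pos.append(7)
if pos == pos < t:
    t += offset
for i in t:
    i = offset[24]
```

Transformed code:
if t > i <= offset:
    offset *= t
    t -= offset != t
else:
    t += t
i = 21 != t
i = i[t]
pos = [7 for out in offset]
if pos == pos < t:
    t += offset
for i in t:
    i = offset[24]

pos = [7 for out in offset]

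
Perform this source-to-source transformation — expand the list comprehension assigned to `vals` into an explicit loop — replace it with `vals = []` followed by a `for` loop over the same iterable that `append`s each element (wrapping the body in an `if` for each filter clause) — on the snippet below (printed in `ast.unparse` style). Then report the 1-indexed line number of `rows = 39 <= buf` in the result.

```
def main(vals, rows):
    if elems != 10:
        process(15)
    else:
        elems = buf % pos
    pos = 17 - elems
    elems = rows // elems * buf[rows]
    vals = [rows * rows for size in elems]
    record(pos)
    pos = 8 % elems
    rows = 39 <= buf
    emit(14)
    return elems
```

Transformed code:
def main(vals, rows):
    if elems != 10:
        process(15)
    else:
        elems = buf % pos
    pos = 17 - elems
    elems = rows // elems * buf[rows]
    vals = []
    for size in elems:
        vals.append(rows * rows)
    record(pos)
    pos = 8 % elems
    rows = 39 <= buf
    emit(14)
    return elems

13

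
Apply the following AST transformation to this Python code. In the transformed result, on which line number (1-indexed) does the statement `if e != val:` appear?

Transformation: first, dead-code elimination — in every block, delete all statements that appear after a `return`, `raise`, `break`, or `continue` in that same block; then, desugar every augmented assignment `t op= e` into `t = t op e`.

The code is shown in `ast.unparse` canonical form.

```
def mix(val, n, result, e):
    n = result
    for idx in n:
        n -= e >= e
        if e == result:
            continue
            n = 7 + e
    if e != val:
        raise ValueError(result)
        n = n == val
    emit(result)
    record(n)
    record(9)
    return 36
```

7

Transformed code:
def mix(val, n, result, e):
    n = result
    for idx in n:
        n = n - (e >= e)
        if e == result:
            continue
    if e != val:
        raise ValueError(result)
    emit(result)
    record(n)
    record(9)
    return 36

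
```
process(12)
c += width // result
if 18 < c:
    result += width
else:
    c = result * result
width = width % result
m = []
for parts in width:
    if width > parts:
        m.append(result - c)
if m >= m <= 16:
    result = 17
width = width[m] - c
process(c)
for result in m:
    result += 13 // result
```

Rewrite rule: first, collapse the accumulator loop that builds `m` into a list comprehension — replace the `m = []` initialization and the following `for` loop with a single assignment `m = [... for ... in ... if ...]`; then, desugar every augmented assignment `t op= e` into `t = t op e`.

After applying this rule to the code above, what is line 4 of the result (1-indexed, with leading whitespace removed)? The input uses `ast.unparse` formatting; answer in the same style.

result = result + width

Transformed code:
process(12)
c = c + width // result
if 18 < c:
    result = result + width
else:
    c = result * result
width = width % result
m = [result - c for parts in width if width > parts]
if m >= m <= 16:
    result = 17
width = width[m] - c
process(c)
for result in m:
    result = result + 13 // result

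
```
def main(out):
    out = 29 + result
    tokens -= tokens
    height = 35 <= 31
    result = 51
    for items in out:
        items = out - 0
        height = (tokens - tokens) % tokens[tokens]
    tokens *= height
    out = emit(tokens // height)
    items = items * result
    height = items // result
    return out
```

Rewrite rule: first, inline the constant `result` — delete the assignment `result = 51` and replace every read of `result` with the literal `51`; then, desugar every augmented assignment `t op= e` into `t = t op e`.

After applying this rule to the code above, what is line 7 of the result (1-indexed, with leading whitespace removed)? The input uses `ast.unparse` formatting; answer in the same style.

Transformed code:
def main(out):
    out = 29 + 51
    tokens = tokens - tokens
    height = 35 <= 31
    for items in out:
        items = out - 0
        height = (tokens - tokens) % tokens[tokens]
    tokens = tokens * height
    out = emit(tokens // height)
    items = items * 51
    height = items // 51
    return out

height = (tokens - tokens) % tokens[tokens]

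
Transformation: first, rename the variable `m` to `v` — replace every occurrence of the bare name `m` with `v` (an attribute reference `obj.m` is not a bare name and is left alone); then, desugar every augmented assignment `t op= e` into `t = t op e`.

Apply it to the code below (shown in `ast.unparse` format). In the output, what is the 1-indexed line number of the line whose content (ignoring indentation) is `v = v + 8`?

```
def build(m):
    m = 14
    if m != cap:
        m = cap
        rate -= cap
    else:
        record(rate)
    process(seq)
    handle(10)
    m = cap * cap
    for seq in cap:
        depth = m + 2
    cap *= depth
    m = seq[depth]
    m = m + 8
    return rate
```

15

Transformed code:
def build(v):
    v = 14
    if v != cap:
        v = cap
        rate = rate - cap
    else:
        record(rate)
    process(seq)
    handle(10)
    v = cap * cap
    for seq in cap:
        depth = v + 2
    cap = cap * depth
    v = seq[depth]
    v = v + 8
    return rate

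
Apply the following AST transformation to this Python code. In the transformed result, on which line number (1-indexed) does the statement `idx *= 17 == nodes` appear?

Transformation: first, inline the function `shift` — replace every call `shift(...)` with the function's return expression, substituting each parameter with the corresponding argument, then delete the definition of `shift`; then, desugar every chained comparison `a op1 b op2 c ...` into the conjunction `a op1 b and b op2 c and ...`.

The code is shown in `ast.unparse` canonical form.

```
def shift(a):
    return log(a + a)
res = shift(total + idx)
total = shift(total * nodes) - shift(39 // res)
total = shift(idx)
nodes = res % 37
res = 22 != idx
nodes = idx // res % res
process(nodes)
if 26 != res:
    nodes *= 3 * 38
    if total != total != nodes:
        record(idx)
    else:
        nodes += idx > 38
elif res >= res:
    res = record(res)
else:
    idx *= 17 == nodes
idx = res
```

Transformed code:
res = log(total + idx + (total + idx))
total = log(total * nodes + total * nodes) - log(39 // res + 39 // res)
total = log(idx + idx)
nodes = res % 37
res = 22 != idx
nodes = idx // res % res
process(nodes)
if 26 != res:
    nodes *= 3 * 38
    if total != total and total != nodes:
        record(idx)
    else:
        nodes += idx > 38
elif res >= res:
    res = record(res)
else:
    idx *= 17 == nodes
idx = res

17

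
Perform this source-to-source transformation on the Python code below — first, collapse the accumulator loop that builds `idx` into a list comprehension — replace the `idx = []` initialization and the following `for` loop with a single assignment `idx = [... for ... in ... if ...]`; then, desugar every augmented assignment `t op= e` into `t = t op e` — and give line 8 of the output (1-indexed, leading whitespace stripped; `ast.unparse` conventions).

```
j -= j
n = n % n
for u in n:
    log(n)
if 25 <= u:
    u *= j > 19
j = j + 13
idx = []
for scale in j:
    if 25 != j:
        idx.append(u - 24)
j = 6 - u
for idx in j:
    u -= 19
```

Transformed code:
j = j - j
n = n % n
for u in n:
    log(n)
if 25 <= u:
    u = u * (j > 19)
j = j + 13
idx = [u - 24 for scale in j if 25 != j]
j = 6 - u
for idx in j:
    u = u - 19

idx = [u - 24 for scale in j if 25 != j]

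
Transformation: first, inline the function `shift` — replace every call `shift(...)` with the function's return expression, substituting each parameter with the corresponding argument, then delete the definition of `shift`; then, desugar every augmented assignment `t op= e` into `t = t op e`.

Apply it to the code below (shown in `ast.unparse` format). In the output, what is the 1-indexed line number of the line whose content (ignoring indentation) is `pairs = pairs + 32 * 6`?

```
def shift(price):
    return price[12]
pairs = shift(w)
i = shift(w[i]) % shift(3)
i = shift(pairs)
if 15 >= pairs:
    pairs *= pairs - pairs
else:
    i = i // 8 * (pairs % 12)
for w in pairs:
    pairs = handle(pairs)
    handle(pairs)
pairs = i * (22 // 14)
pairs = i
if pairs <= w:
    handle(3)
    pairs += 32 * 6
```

15

Transformed code:
pairs = w[12]
i = w[i][12] % 3[12]
i = pairs[12]
if 15 >= pairs:
    pairs = pairs * (pairs - pairs)
else:
    i = i // 8 * (pairs % 12)
for w in pairs:
    pairs = handle(pairs)
    handle(pairs)
pairs = i * (22 // 14)
pairs = i
if pairs <= w:
    handle(3)
    pairs = pairs + 32 * 6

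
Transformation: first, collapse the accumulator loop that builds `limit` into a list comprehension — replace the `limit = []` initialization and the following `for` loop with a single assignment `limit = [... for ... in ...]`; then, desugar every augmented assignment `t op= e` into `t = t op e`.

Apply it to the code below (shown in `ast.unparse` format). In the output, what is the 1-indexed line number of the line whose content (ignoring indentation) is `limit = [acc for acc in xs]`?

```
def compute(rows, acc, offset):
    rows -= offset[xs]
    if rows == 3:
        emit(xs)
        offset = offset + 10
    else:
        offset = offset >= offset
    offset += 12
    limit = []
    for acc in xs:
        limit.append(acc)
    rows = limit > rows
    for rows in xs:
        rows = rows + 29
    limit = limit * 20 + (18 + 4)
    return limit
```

Transformed code:
def compute(rows, acc, offset):
    rows = rows - offset[xs]
    if rows == 3:
        emit(xs)
        offset = offset + 10
    else:
        offset = offset >= offset
    offset = offset + 12
    limit = [acc for acc in xs]
    rows = limit > rows
    for rows in xs:
        rows = rows + 29
    limit = limit * 20 + (18 + 4)
    return limit

9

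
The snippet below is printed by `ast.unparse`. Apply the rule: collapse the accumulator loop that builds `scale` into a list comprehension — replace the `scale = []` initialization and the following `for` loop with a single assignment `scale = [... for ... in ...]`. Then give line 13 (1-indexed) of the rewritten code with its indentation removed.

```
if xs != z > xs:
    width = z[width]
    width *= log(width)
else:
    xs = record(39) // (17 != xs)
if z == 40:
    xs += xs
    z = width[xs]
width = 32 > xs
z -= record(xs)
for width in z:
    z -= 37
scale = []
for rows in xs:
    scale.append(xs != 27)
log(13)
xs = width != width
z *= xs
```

Transformed code:
if xs != z > xs:
    width = z[width]
    width *= log(width)
else:
    xs = record(39) // (17 != xs)
if z == 40:
    xs += xs
    z = width[xs]
width = 32 > xs
z -= record(xs)
for width in z:
    z -= 37
scale = [xs != 27 for rows in xs]
log(13)
xs = width != width
z *= xs

scale = [xs != 27 for rows in xs]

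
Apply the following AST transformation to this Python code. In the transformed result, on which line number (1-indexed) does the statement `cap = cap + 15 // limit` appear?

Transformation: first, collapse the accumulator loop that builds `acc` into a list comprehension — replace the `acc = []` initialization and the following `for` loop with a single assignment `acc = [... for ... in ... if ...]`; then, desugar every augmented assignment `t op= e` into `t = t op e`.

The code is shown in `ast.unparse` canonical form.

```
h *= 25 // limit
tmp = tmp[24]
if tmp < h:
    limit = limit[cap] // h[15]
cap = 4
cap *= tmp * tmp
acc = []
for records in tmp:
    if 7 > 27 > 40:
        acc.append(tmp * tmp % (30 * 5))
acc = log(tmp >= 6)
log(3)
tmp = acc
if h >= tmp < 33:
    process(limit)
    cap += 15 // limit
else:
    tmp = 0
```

Transformed code:
h = h * (25 // limit)
tmp = tmp[24]
if tmp < h:
    limit = limit[cap] // h[15]
cap = 4
cap = cap * (tmp * tmp)
acc = [tmp * tmp % (30 * 5) for records in tmp if 7 > 27 > 40]
acc = log(tmp >= 6)
log(3)
tmp = acc
if h >= tmp < 33:
    process(limit)
    cap = cap + 15 // limit
else:
    tmp = 0

13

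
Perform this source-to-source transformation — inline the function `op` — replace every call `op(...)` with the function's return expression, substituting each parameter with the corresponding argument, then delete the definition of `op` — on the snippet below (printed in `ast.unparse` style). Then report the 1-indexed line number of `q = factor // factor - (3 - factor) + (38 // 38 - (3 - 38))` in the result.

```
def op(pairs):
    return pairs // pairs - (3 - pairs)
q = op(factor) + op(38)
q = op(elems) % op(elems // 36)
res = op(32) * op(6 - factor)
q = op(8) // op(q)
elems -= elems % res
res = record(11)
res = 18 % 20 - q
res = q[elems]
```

1

Transformed code:
q = factor // factor - (3 - factor) + (38 // 38 - (3 - 38))
q = (elems // elems - (3 - elems)) % (elems // 36 // (elems // 36) - (3 - elems // 36))
res = (32 // 32 - (3 - 32)) * ((6 - factor) // (6 - factor) - (3 - (6 - factor)))
q = (8 // 8 - (3 - 8)) // (q // q - (3 - q))
elems -= elems % res
res = record(11)
res = 18 % 20 - q
res = q[elems]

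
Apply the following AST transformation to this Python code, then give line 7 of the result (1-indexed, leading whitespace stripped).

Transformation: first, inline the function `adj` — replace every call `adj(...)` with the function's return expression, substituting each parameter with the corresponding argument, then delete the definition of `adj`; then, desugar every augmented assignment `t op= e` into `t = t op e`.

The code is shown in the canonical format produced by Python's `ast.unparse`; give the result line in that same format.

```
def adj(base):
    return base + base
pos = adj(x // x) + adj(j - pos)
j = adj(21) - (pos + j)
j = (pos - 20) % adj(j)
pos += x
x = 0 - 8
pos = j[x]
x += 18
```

Transformed code:
pos = x // x + x // x + (j - pos + (j - pos))
j = 21 + 21 - (pos + j)
j = (pos - 20) % (j + j)
pos = pos + x
x = 0 - 8
pos = j[x]
x = x + 18

x = x + 18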